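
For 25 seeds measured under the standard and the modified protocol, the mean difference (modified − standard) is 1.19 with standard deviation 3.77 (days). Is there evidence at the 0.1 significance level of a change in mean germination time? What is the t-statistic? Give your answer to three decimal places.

H0: μ_d = 0; H1: μ_d ≠ 0 (paired t-test on the differences, two-sided).
t = d̄/(s_d/√n) = 1.19/(3.77/√25) = 1.578
df = n − 1 = 24
Two-sided p-value ≈ 0.128
Since p ≈ 0.128 > α = 0.1, fail to reject H0; the data do not provide sufficient evidence against H0.

1.578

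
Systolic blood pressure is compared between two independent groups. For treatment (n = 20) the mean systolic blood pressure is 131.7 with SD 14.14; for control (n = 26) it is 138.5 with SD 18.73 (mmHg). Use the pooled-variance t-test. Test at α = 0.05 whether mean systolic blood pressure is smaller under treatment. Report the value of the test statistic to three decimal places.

Let group 1 = treatment, group 2 = control. H0: μ_1 = μ_2; H1: μ_1 < μ_2 (two-sample pooled-variance t-test, left-tailed).
s_p² = [(20−1)·14.14² + (26−1)·18.73²]/(20+26−2) = 285.663
t = (131.7 − 138.5)/√[285.663·(1/20 + 1/26)] = -1.353
df = n₁ + n₂ − 2 = 44
p-value = P(T ≤ -1.353) ≈ 0.0915
Since p ≈ 0.0915 > α = 0.05, fail to reject H0; the evidence is not statistically significant.

-1.353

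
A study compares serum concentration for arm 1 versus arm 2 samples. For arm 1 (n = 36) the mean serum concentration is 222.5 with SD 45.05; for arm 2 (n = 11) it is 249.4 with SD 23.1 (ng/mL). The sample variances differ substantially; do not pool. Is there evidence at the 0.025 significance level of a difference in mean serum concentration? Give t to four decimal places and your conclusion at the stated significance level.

Let group 1 = arm 1, group 2 = arm 2. H0: μ_1 = μ_2; H1: μ_1 ≠ μ_2 (Welch's two-sample t-test, two-sided).
t = (x̄_1 − x̄_2)/√(s_1²/n_1 + s_2²/n_2) = (222.5 − 249.4)/√(45.05²/36 + 23.1²/11) = -2.6266
Welch–Satterthwaite df ≈ 33.73
Two-sided p-value ≈ 0.0129
Since p ≈ 0.0129 < α = 0.025, reject H0; the data support H1.

t = -2.6266; reject H0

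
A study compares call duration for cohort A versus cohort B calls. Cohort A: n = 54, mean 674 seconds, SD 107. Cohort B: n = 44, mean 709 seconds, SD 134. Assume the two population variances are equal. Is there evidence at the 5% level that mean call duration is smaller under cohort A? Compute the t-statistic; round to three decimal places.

-1.438

Let group 1 = cohort A, group 2 = cohort B. H0: μ_1 = μ_2; H1: μ_1 < μ_2 (two-sample pooled-variance t-test, left-tailed).
s_p² = [(54−1)·107² + (44−1)·134²]/(54+44−2) = 14363.6
t = (674 − 709)/√[14363.6·(1/54 + 1/44)] = -1.438
df = n₁ + n₂ − 2 = 96
p-value = P(T ≤ -1.438) ≈ 0.0768
Since p ≈ 0.0768 > α = 0.05, fail to reject H0; the data do not provide sufficient evidence against H0.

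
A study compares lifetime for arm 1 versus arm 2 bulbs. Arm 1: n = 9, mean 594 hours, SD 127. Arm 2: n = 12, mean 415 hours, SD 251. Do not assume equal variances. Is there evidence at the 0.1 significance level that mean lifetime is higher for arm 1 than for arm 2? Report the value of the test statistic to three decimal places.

2.133

Let group 1 = arm 1, group 2 = arm 2. H0: μ_1 = μ_2; H1: μ_1 > μ_2 (Welch's two-sample t-test, right-tailed).
t = (x̄_1 − x̄_2)/√(s_1²/n_1 + s_2²/n_2) = (594 − 415)/√(127²/9 + 251²/12) = 2.133
Welch–Satterthwaite df ≈ 17.06
p-value = P(T ≥ 2.133) ≈ 0.0239
Since p ≈ 0.0239 < α = 0.1, reject H0; the data support H1.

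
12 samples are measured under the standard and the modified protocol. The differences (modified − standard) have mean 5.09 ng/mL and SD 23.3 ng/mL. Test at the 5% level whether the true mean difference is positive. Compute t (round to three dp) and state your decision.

H0: μ_d = 0; H1: μ_d > 0 (paired t-test on the differences, right-tailed).
t = d̄/(s_d/√n) = 5.09/(23.3/√12) = 0.757
df = n − 1 = 11
p-value = P(T ≥ 0.757) ≈ 0.233
Since p ≈ 0.233 > α = 0.05, fail to reject H0; the data do not provide sufficient evidence against H0.

t = 0.757; fail to reject H0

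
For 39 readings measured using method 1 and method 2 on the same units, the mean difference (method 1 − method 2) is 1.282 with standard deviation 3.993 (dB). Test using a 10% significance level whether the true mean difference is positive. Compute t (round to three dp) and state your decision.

H0: μ_d = 0; H1: μ_d > 0 (paired t-test on the differences, right-tailed).
t = d̄/(s_d/√n) = 1.282/(3.993/√39) = 2.005
df = n − 1 = 38
p-value = P(T ≥ 2.005) ≈ 0.026
Since p ≈ 0.026 < α = 0.1, reject H0; the evidence is statistically significant.

t = 2.005; reject H0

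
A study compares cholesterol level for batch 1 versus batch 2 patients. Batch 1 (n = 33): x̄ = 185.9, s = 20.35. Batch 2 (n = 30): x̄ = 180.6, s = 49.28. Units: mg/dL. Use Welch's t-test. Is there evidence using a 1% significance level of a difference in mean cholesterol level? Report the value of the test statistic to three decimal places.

0.548

Let group 1 = batch 1, group 2 = batch 2. H0: μ_1 = μ_2; H1: μ_1 ≠ μ_2 (Welch's two-sample t-test, two-sided).
t = (x̄_1 − x̄_2)/√(s_1²/n_1 + s_2²/n_2) = (185.9 − 180.6)/√(20.35²/33 + 49.28²/30) = 0.548
Welch–Satterthwaite df ≈ 37.86
Two-sided p-value ≈ 0.5868
Since p ≈ 0.5868 > α = 0.01, fail to reject H0; the evidence is not statistically significant.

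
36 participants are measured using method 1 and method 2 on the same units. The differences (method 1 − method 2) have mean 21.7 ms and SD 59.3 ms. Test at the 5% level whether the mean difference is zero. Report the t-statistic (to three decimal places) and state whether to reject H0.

H0: μ_d = 0; H1: μ_d ≠ 0 (paired t-test on the differences, two-sided).
t = d̄/(s_d/√n) = 21.7/(59.3/√36) = 2.196
df = n − 1 = 35
Two-sided p-value ≈ 0.035
Since p ≈ 0.035 < α = 0.05, reject H0; the data support H1.

t = 2.196; reject H0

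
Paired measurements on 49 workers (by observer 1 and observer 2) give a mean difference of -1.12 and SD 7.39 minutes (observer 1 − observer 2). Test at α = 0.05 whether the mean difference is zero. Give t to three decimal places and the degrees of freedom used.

t = -1.061, df = 48

H0: μ_d = 0; H1: μ_d ≠ 0 (paired t-test on the differences, two-sided).
t = d̄/(s_d/√n) = -1.12/(7.39/√49) = -1.061
df = n − 1 = 48
Two-sided p-value ≈ 0.294
Since p ≈ 0.294 > α = 0.05, fail to reject H0; the evidence is not statistically significant.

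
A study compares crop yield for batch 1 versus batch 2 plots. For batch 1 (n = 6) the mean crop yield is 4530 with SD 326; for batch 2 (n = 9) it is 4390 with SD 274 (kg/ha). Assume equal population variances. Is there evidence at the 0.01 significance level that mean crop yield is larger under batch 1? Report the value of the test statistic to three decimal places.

Let group 1 = batch 1, group 2 = batch 2. H0: μ_1 = μ_2; H1: μ_1 > μ_2 (two-sample pooled-variance t-test, right-tailed).
s_p² = [(6−1)·326² + (9−1)·274²]/(6+9−2) = 87076
t = (4530 − 4390)/√[87076·(1/6 + 1/9)] = 0.900
df = n₁ + n₂ − 2 = 13
p-value = P(T ≥ 0.900) ≈ 0.1922
Since p ≈ 0.1922 > α = 0.01, fail to reject H0; the evidence is not statistically significant.

0.900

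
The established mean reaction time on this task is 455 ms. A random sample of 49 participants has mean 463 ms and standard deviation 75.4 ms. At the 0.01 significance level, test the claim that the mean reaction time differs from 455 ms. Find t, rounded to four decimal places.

H0: μ = 455; H1: μ ≠ 455 (one-sample t-test, two-sided).
t = (x̄ − μ₀)/(s/√n) = (463 − 455)/(75.4/√49) = 0.7427
df = n − 1 = 48
Two-sided p-value ≈ 0.461
Since p ≈ 0.461 > α = 0.01, fail to reject H0; the data do not provide sufficient evidence against H0.

0.7427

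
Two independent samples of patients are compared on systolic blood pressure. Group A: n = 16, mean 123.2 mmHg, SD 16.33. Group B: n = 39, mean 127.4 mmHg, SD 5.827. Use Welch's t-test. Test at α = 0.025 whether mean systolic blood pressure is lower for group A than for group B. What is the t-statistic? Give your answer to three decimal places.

Let group 1 = group A, group 2 = group B. H0: μ_1 = μ_2; H1: μ_1 < μ_2 (Welch's two-sample t-test, left-tailed).
t = (x̄_1 − x̄_2)/√(s_1²/n_1 + s_2²/n_2) = (123.2 − 127.4)/√(16.33²/16 + 5.827²/39) = -1.003
Welch–Satterthwaite df ≈ 16.59
p-value = P(T ≤ -1.003) ≈ 0.1652
Since p ≈ 0.1652 > α = 0.025, fail to reject H0; the data do not provide sufficient evidence against H0.

-1.003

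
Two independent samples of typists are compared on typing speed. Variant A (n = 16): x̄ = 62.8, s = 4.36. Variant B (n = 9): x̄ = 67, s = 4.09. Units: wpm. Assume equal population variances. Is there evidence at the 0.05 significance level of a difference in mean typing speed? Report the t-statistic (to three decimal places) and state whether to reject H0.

Let group 1 = variant A, group 2 = variant B. H0: μ_1 = μ_2; H1: μ_1 ≠ μ_2 (two-sample pooled-variance t-test, two-sided).
s_p² = [(16−1)·4.36² + (9−1)·4.09²]/(16+9−2) = 18.216
t = (62.8 − 67)/√[18.216·(1/16 + 1/9)] = -2.362
df = n₁ + n₂ − 2 = 23
Two-sided p-value ≈ 0.027
Since p ≈ 0.027 < α = 0.05, reject H0; the evidence is statistically significant.

t = -2.362; reject H0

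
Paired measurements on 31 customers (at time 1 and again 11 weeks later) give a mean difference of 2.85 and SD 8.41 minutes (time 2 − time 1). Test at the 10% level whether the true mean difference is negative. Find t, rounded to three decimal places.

H0: μ_d = 0; H1: μ_d < 0 (paired t-test on the differences, left-tailed).
t = d̄/(s_d/√n) = 2.85/(8.41/√31) = 1.887
df = n − 1 = 30
p-value = P(T ≤ 1.887) ≈ 0.966
Since p ≈ 0.966 > α = 0.1, fail to reject H0; the data do not provide sufficient evidence against H0.

1.887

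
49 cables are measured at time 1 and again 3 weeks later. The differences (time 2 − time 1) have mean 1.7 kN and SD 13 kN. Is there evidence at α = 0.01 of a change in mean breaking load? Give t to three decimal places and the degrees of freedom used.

t = 0.915, df = 48

H0: μ_d = 0; H1: μ_d ≠ 0 (paired t-test on the differences, two-sided).
t = d̄/(s_d/√n) = 1.7/(13/√49) = 0.915
df = n − 1 = 48
Two-sided p-value ≈ 0.365
Since p ≈ 0.365 > α = 0.01, fail to reject H0; the evidence is not statistically significant.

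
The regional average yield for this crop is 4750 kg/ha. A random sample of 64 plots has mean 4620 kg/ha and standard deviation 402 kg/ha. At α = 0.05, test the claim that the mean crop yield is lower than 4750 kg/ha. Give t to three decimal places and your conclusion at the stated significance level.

H0: μ = 4750; H1: μ < 4750 (one-sample t-test, left-tailed).
t = (x̄ − μ₀)/(s/√n) = (4620 − 4750)/(402/√64) = -2.587
df = n − 1 = 63
p-value = P(T ≤ -2.587) ≈ 0.0060
Since p ≈ 0.0060 < α = 0.05, reject H0; the data support H1.

t = -2.587; reject H0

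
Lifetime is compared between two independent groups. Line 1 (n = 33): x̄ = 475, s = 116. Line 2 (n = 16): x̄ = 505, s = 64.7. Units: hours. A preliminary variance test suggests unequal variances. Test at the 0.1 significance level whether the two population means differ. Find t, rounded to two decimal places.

-1.16

Let group 1 = line 1, group 2 = line 2. H0: μ_1 = μ_2; H1: μ_1 ≠ μ_2 (Welch's two-sample t-test, two-sided).
t = (x̄_1 − x̄_2)/√(s_1²/n_1 + s_2²/n_2) = (475 − 505)/√(116²/33 + 64.7²/16) = -1.16
Welch–Satterthwaite df ≈ 45.91
Two-sided p-value ≈ 0.252
Since p ≈ 0.252 > α = 0.1, fail to reject H0; the data do not provide sufficient evidence against H0.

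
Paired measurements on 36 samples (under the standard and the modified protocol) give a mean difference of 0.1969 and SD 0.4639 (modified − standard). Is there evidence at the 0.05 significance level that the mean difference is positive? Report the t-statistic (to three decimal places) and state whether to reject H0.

H0: μ_d = 0; H1: μ_d > 0 (paired t-test on the differences, right-tailed).
t = d̄/(s_d/√n) = 0.1969/(0.4639/√36) = 2.547
df = n − 1 = 35
p-value = P(T ≥ 2.547) ≈ 0.008
Since p ≈ 0.008 < α = 0.05, reject H0; the data support H1.

t = 2.547; reject H0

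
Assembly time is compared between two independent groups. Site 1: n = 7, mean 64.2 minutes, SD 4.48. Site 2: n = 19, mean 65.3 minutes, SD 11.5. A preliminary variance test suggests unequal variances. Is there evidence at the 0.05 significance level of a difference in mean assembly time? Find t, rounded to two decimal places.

Let group 1 = site 1, group 2 = site 2. H0: μ_1 = μ_2; H1: μ_1 ≠ μ_2 (Welch's two-sample t-test, two-sided).
t = (x̄_1 − x̄_2)/√(s_1²/n_1 + s_2²/n_2) = (64.2 − 65.3)/√(4.48²/7 + 11.5²/19) = -0.35
Welch–Satterthwaite df ≈ 23.78
Two-sided p-value ≈ 0.7288
Since p ≈ 0.7288 > α = 0.05, fail to reject H0; the evidence is not statistically significant.

-0.35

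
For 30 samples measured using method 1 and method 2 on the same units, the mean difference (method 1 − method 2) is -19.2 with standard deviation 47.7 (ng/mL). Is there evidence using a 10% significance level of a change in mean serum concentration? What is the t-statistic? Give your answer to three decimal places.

-2.205

H0: μ_d = 0; H1: μ_d ≠ 0 (paired t-test on the differences, two-sided).
t = d̄/(s_d/√n) = -19.2/(47.7/√30) = -2.205
df = n − 1 = 29
Two-sided p-value ≈ 0.0356
Since p ≈ 0.0356 < α = 0.1, reject H0; the evidence is statistically significant.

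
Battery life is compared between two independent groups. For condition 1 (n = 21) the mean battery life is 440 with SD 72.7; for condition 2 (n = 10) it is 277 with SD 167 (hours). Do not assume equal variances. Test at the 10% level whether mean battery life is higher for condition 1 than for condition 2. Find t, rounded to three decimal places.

Let group 1 = condition 1, group 2 = condition 2. H0: μ_1 = μ_2; H1: μ_1 > μ_2 (Welch's two-sample t-test, right-tailed).
t = (x̄_1 − x̄_2)/√(s_1²/n_1 + s_2²/n_2) = (440 − 277)/√(72.7²/21 + 167²/10) = 2.956
Welch–Satterthwaite df ≈ 10.66
p-value = P(T ≥ 2.956) ≈ 0.0067
Since p ≈ 0.0067 < α = 0.1, reject H0; the evidence is statistically significant.

2.956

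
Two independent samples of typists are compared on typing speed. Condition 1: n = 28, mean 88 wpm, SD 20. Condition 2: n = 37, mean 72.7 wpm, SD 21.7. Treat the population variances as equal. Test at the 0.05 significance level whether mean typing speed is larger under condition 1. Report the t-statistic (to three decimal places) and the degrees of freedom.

t = 2.910, df = 63

Let group 1 = condition 1, group 2 = condition 2. H0: μ_1 = μ_2; H1: μ_1 > μ_2 (two-sample pooled-variance t-test, right-tailed).
s_p² = [(28−1)·20² + (37−1)·21.7²]/(28+37−2) = 440.509
t = (88 − 72.7)/√[440.509·(1/28 + 1/37)] = 2.910
df = n₁ + n₂ − 2 = 63
p-value = P(T ≥ 2.910) ≈ 0.0025
Since p ≈ 0.0025 < α = 0.05, reject H0; the evidence is statistically significant.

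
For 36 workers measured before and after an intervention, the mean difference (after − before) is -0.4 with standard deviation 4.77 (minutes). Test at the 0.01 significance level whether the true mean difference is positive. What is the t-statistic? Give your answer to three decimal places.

-0.503

H0: μ_d = 0; H1: μ_d > 0 (paired t-test on the differences, right-tailed).
t = d̄/(s_d/√n) = -0.4/(4.77/√36) = -0.503
df = n − 1 = 35
p-value = P(T ≥ -0.503) ≈ 0.6910
Since p ≈ 0.6910 > α = 0.01, fail to reject H0; the evidence is not statistically significant.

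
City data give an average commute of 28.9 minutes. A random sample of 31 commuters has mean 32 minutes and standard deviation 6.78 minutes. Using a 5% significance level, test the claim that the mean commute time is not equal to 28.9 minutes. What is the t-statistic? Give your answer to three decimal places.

2.546

H0: μ = 28.9; H1: μ ≠ 28.9 (one-sample t-test, two-sided).
t = (x̄ − μ₀)/(s/√n) = (32 − 28.9)/(6.78/√31) = 2.546
df = n − 1 = 30
Two-sided p-value ≈ 0.0163
Since p ≈ 0.0163 < α = 0.05, reject H0; the data support H1.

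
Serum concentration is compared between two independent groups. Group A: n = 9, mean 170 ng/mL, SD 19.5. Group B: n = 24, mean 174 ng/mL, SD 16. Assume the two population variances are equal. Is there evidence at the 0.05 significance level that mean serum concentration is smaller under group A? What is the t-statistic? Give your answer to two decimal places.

Let group 1 = group A, group 2 = group B. H0: μ_1 = μ_2; H1: μ_1 < μ_2 (two-sample pooled-variance t-test, left-tailed).
s_p² = [(9−1)·19.5² + (24−1)·16²]/(9+24−2) = 288.065
t = (170 − 174)/√[288.065·(1/9 + 1/24)] = -0.60
df = n₁ + n₂ − 2 = 31
p-value = P(T ≤ -0.60) ≈ 0.275
Since p ≈ 0.275 > α = 0.05, fail to reject H0; the evidence is not statistically significant.

-0.60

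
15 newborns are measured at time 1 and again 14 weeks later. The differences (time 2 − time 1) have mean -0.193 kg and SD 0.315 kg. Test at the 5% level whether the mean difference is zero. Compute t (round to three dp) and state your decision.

t = -2.373; reject H0

H0: μ_d = 0; H1: μ_d ≠ 0 (paired t-test on the differences, two-sided).
t = d̄/(s_d/√n) = -0.193/(0.315/√15) = -2.373
df = n − 1 = 14
Two-sided p-value ≈ 0.0325
Since p ≈ 0.0325 < α = 0.05, reject H0; the evidence is statistically significant.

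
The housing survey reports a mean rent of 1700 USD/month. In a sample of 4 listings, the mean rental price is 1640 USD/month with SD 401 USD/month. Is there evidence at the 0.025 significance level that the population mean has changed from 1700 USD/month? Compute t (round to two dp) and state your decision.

H0: μ = 1700; H1: μ ≠ 1700 (one-sample t-test, two-sided).
t = (x̄ − μ₀)/(s/√n) = (1640 − 1700)/(401/√4) = -0.30
df = n − 1 = 3
Two-sided p-value ≈ 0.7843
Since p ≈ 0.7843 > α = 0.025, fail to reject H0; the evidence is not statistically significant.

t = -0.30; fail to reject H0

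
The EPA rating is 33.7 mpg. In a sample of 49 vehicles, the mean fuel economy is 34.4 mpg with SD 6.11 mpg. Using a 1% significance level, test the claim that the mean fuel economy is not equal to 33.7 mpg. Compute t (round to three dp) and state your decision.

H0: μ = 33.7; H1: μ ≠ 33.7 (one-sample t-test, two-sided).
t = (x̄ − μ₀)/(s/√n) = (34.4 − 33.7)/(6.11/√49) = 0.802
df = n − 1 = 48
Two-sided p-value ≈ 0.427
Since p ≈ 0.427 > α = 0.01, fail to reject H0; the data do not provide sufficient evidence against H0.

t = 0.802; fail to reject H0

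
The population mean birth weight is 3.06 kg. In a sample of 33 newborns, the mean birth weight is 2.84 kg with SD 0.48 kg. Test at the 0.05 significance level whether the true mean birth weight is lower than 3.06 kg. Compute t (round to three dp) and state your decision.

t = -2.633; reject H0

H0: μ = 3.06; H1: μ < 3.06 (one-sample t-test, left-tailed).
t = (x̄ − μ₀)/(s/√n) = (2.84 − 3.06)/(0.48/√33) = -2.633
df = n − 1 = 32
p-value = P(T ≤ -2.633) ≈ 0.0065
Since p ≈ 0.0065 < α = 0.05, reject H0; the data support H1.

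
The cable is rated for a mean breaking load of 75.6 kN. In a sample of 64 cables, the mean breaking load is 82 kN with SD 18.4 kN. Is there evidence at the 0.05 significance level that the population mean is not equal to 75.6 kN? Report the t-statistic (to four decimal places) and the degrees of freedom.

t = 2.7826, df = 63

H0: μ = 75.6; H1: μ ≠ 75.6 (one-sample t-test, two-sided).
t = (x̄ − μ₀)/(s/√n) = (82 − 75.6)/(18.4/√64) = 2.7826
df = n − 1 = 63
Two-sided p-value ≈ 0.0071
Since p ≈ 0.0071 < α = 0.05, reject H0; the data support H1.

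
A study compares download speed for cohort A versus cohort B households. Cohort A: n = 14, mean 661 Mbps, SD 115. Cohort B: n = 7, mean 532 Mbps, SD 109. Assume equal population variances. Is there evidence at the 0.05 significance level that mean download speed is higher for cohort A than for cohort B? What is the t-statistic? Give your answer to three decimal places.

2.463

Let group 1 = cohort A, group 2 = cohort B. H0: μ_1 = μ_2; H1: μ_1 > μ_2 (two-sample pooled-variance t-test, right-tailed).
s_p² = [(14−1)·115² + (7−1)·109²]/(14+7−2) = 12800.6
t = (661 − 532)/√[12800.6·(1/14 + 1/7)] = 2.463
df = n₁ + n₂ − 2 = 19
p-value = P(T ≥ 2.463) ≈ 0.0117
Since p ≈ 0.0117 < α = 0.05, reject H0; the data support H1.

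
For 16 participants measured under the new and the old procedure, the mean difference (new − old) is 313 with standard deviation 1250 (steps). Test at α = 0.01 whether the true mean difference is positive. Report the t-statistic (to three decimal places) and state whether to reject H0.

H0: μ_d = 0; H1: μ_d > 0 (paired t-test on the differences, right-tailed).
t = d̄/(s_d/√n) = 313/(1250/√16) = 1.002
df = n − 1 = 15
p-value = P(T ≥ 1.002) ≈ 0.1662
Since p ≈ 0.1662 > α = 0.01, fail to reject H0; the data do not provide sufficient evidence against H0.

t = 1.002; fail to reject H0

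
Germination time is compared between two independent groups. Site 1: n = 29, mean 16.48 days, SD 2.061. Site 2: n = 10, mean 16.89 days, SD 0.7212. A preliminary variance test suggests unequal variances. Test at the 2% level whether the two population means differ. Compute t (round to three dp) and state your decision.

t = -0.920; fail to reject H0

Let group 1 = site 1, group 2 = site 2. H0: μ_1 = μ_2; H1: μ_1 ≠ μ_2 (Welch's two-sample t-test, two-sided).
t = (x̄_1 − x̄_2)/√(s_1²/n_1 + s_2²/n_2) = (16.48 − 16.89)/√(2.061²/29 + 0.7212²/10) = -0.920
Welch–Satterthwaite df ≈ 36.93
Two-sided p-value ≈ 0.3634
Since p ≈ 0.3634 > α = 0.02, fail to reject H0; the evidence is not statistically significant.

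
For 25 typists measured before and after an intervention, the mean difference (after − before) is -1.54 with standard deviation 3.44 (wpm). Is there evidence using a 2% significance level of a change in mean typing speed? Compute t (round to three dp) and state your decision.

t = -2.238; fail to reject H0

H0: μ_d = 0; H1: μ_d ≠ 0 (paired t-test on the differences, two-sided).
t = d̄/(s_d/√n) = -1.54/(3.44/√25) = -2.238
df = n − 1 = 24
Two-sided p-value ≈ 0.0347
Since p ≈ 0.0347 > α = 0.02, fail to reject H0; the evidence is not statistically significant.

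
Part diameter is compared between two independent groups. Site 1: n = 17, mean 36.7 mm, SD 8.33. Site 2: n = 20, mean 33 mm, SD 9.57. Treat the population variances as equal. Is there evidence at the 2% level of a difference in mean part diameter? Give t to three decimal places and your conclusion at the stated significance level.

t = 1.243; fail to reject H0

Let group 1 = site 1, group 2 = site 2. H0: μ_1 = μ_2; H1: μ_1 ≠ μ_2 (two-sample pooled-variance t-test, two-sided).
s_p² = [(17−1)·8.33² + (20−1)·9.57²]/(17+20−2) = 81.4382
t = (36.7 − 33)/√[81.4382·(1/17 + 1/20)] = 1.243
df = n₁ + n₂ − 2 = 35
Two-sided p-value ≈ 0.2222
Since p ≈ 0.2222 > α = 0.02, fail to reject H0; the evidence is not statistically significant.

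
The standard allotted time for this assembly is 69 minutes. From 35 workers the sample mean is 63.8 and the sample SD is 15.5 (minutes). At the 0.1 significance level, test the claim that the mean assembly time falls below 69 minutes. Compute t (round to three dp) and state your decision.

t = -1.985; reject H0

H0: μ = 69; H1: μ < 69 (one-sample t-test, left-tailed).
t = (x̄ − μ₀)/(s/√n) = (63.8 − 69)/(15.5/√35) = -1.985
df = n − 1 = 34
p-value = P(T ≤ -1.985) ≈ 0.0276
Since p ≈ 0.0276 < α = 0.1, reject H0; the evidence is statistically significant.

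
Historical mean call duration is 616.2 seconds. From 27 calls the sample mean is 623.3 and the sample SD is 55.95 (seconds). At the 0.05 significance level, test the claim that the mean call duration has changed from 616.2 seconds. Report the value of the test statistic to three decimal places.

H0: μ = 616.2; H1: μ ≠ 616.2 (one-sample t-test, two-sided).
t = (x̄ − μ₀)/(s/√n) = (623.3 − 616.2)/(55.95/√27) = 0.659
df = n − 1 = 26
Two-sided p-value ≈ 0.515
Since p ≈ 0.515 > α = 0.05, fail to reject H0; the data do not provide sufficient evidence against H0.

0.659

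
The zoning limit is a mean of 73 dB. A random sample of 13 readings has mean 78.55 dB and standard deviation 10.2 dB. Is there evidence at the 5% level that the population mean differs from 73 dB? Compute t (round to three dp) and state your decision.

t = 1.962; fail to reject H0

H0: μ = 73; H1: μ ≠ 73 (one-sample t-test, two-sided).
t = (x̄ − μ₀)/(s/√n) = (78.55 − 73)/(10.2/√13) = 1.962
df = n − 1 = 12
Two-sided p-value ≈ 0.0734
Since p ≈ 0.0734 > α = 0.05, fail to reject H0; the data do not provide sufficient evidence against H0.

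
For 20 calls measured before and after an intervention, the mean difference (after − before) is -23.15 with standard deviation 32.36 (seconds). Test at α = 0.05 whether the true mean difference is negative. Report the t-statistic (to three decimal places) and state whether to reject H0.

H0: μ_d = 0; H1: μ_d < 0 (paired t-test on the differences, left-tailed).
t = d̄/(s_d/√n) = -23.15/(32.36/√20) = -3.199
df = n − 1 = 19
p-value = P(T ≤ -3.199) ≈ 0.002
Since p ≈ 0.002 < α = 0.05, reject H0; the evidence is statistically significant.

t = -3.199; reject H0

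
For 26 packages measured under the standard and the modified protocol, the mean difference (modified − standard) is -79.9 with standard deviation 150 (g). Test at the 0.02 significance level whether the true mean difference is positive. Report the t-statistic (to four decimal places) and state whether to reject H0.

t = -2.7161; fail to reject H0

H0: μ_d = 0; H1: μ_d > 0 (paired t-test on the differences, right-tailed).
t = d̄/(s_d/√n) = -79.9/(150/√26) = -2.7161
df = n − 1 = 25
p-value = P(T ≥ -2.7161) ≈ 0.994
Since p ≈ 0.994 > α = 0.02, fail to reject H0; the data do not provide sufficient evidence against H0.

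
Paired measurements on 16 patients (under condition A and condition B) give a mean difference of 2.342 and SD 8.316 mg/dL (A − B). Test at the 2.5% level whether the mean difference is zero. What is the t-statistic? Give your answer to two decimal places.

H0: μ_d = 0; H1: μ_d ≠ 0 (paired t-test on the differences, two-sided).
t = d̄/(s_d/√n) = 2.342/(8.316/√16) = 1.13
df = n − 1 = 15
Two-sided p-value ≈ 0.2777
Since p ≈ 0.2777 > α = 0.025, fail to reject H0; the data do not provide sufficient evidence against H0.

1.13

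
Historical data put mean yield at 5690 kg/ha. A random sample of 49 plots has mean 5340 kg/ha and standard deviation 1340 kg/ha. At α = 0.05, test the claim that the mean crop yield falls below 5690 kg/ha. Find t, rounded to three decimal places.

H0: μ = 5690; H1: μ < 5690 (one-sample t-test, left-tailed).
t = (x̄ − μ₀)/(s/√n) = (5340 − 5690)/(1340/√49) = -1.828
df = n − 1 = 48
p-value = P(T ≤ -1.828) ≈ 0.037
Since p ≈ 0.037 < α = 0.05, reject H0; the evidence is statistically significant.

-1.828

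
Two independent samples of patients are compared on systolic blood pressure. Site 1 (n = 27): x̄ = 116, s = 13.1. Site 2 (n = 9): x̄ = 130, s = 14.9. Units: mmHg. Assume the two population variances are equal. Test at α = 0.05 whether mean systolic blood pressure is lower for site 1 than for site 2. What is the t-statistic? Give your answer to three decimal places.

Let group 1 = site 1, group 2 = site 2. H0: μ_1 = μ_2; H1: μ_1 < μ_2 (two-sample pooled-variance t-test, left-tailed).
s_p² = [(27−1)·13.1² + (9−1)·14.9²]/(27+9−2) = 183.469
t = (116 − 130)/√[183.469·(1/27 + 1/9)] = -2.685
df = n₁ + n₂ − 2 = 34
p-value = P(T ≤ -2.685) ≈ 0.006
Since p ≈ 0.006 < α = 0.05, reject H0; the evidence is statistically significant.

-2.685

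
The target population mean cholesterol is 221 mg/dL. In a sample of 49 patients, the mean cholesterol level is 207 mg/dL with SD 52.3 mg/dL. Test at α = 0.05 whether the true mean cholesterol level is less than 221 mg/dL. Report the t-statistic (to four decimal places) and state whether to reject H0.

t = -1.8738; reject H0

H0: μ = 221; H1: μ < 221 (one-sample t-test, left-tailed).
t = (x̄ − μ₀)/(s/√n) = (207 − 221)/(52.3/√49) = -1.8738
df = n − 1 = 48
p-value = P(T ≤ -1.8738) ≈ 0.034
Since p ≈ 0.034 < α = 0.05, reject H0; the data support H1.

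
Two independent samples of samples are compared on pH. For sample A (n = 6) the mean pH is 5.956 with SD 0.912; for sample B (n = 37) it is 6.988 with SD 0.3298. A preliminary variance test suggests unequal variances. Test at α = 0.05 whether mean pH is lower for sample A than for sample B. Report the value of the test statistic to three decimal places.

-2.743

Let group 1 = sample A, group 2 = sample B. H0: μ_1 = μ_2; H1: μ_1 < μ_2 (Welch's two-sample t-test, left-tailed).
t = (x̄_1 − x̄_2)/√(s_1²/n_1 + s_2²/n_2) = (5.956 − 6.988)/√(0.912²/6 + 0.3298²/37) = -2.743
Welch–Satterthwaite df ≈ 5.21
p-value = P(T ≤ -2.743) ≈ 0.0194
Since p ≈ 0.0194 < α = 0.05, reject H0; the evidence is statistically significant.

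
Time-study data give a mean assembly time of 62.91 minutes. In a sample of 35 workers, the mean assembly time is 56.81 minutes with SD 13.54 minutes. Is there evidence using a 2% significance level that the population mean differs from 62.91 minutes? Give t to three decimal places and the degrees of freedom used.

H0: μ = 62.91; H1: μ ≠ 62.91 (one-sample t-test, two-sided).
t = (x̄ − μ₀)/(s/√n) = (56.81 − 62.91)/(13.54/√35) = -2.665
df = n − 1 = 34
Two-sided p-value ≈ 0.0117
Since p ≈ 0.0117 < α = 0.02, reject H0; the evidence is statistically significant.

t = -2.665, df = 34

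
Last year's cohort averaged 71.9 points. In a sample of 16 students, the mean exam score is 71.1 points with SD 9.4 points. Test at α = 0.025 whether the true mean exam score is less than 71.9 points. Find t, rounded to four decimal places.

H0: μ = 71.9; H1: μ < 71.9 (one-sample t-test, left-tailed).
t = (x̄ − μ₀)/(s/√n) = (71.1 − 71.9)/(9.4/√16) = -0.3404
df = n − 1 = 15
p-value = P(T ≤ -0.3404) ≈ 0.369
Since p ≈ 0.369 > α = 0.025, fail to reject H0; the evidence is not statistically significant.

-0.3404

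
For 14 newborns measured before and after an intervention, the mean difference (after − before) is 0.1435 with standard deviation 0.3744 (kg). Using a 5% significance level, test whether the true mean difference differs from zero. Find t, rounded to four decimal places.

1.4341

H0: μ_d = 0; H1: μ_d ≠ 0 (paired t-test on the differences, two-sided).
t = d̄/(s_d/√n) = 0.1435/(0.3744/√14) = 1.4341
df = n − 1 = 13
Two-sided p-value ≈ 0.175
Since p ≈ 0.175 > α = 0.05, fail to reject H0; the data do not provide sufficient evidence against H0.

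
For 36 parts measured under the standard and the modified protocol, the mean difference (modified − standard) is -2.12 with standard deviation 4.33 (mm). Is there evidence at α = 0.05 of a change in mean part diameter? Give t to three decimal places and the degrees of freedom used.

t = -2.938, df = 35

H0: μ_d = 0; H1: μ_d ≠ 0 (paired t-test on the differences, two-sided).
t = d̄/(s_d/√n) = -2.12/(4.33/√36) = -2.938
df = n − 1 = 35
Two-sided p-value ≈ 0.0058
Since p ≈ 0.0058 < α = 0.05, reject H0; the data support H1.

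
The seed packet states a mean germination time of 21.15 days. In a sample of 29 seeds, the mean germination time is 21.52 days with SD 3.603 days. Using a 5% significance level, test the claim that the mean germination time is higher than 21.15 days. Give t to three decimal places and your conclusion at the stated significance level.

t = 0.553; fail to reject H0

H0: μ = 21.15; H1: μ > 21.15 (one-sample t-test, right-tailed).
t = (x̄ − μ₀)/(s/√n) = (21.52 − 21.15)/(3.603/√29) = 0.553
df = n − 1 = 28
p-value = P(T ≥ 0.553) ≈ 0.2923
Since p ≈ 0.2923 > α = 0.05, fail to reject H0; the evidence is not statistically significant.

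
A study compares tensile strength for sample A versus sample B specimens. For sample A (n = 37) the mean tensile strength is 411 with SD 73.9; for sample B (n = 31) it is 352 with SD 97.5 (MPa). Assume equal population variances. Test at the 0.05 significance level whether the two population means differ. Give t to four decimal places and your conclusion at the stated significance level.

Let group 1 = sample A, group 2 = sample B. H0: μ_1 = μ_2; H1: μ_1 ≠ μ_2 (two-sample pooled-variance t-test, two-sided).
s_p² = [(37−1)·73.9² + (31−1)·97.5²]/(37+31−2) = 7299.86
t = (411 − 352)/√[7299.86·(1/37 + 1/31)] = 2.8361
df = n₁ + n₂ − 2 = 66
Two-sided p-value ≈ 0.0061
Since p ≈ 0.0061 < α = 0.05, reject H0; the data support H1.

t = 2.8361; reject H0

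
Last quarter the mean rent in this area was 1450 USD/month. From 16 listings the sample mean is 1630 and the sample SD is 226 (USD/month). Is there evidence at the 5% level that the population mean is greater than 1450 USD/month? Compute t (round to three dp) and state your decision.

H0: μ = 1450; H1: μ > 1450 (one-sample t-test, right-tailed).
t = (x̄ − μ₀)/(s/√n) = (1630 − 1450)/(226/√16) = 3.186
df = n − 1 = 15
p-value = P(T ≥ 3.186) ≈ 0.003
Since p ≈ 0.003 < α = 0.05, reject H0; the evidence is statistically significant.

t = 3.186; reject H0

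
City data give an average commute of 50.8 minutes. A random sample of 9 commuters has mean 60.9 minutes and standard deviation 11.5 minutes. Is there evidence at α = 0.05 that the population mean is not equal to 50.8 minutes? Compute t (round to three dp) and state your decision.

H0: μ = 50.8; H1: μ ≠ 50.8 (one-sample t-test, two-sided).
t = (x̄ − μ₀)/(s/√n) = (60.9 − 50.8)/(11.5/√9) = 2.635
df = n − 1 = 8
Two-sided p-value ≈ 0.030
Since p ≈ 0.030 < α = 0.05, reject H0; the evidence is statistically significant.

t = 2.635; reject H0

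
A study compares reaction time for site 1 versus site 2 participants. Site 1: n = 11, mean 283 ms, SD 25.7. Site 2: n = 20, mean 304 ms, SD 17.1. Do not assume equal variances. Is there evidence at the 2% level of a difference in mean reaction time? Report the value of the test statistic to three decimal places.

Let group 1 = site 1, group 2 = site 2. H0: μ_1 = μ_2; H1: μ_1 ≠ μ_2 (Welch's two-sample t-test, two-sided).
t = (x̄_1 − x̄_2)/√(s_1²/n_1 + s_2²/n_2) = (283 − 304)/√(25.7²/11 + 17.1²/20) = -2.430
Welch–Satterthwaite df ≈ 14.99
Two-sided p-value ≈ 0.0281
Since p ≈ 0.0281 > α = 0.02, fail to reject H0; the data do not provide sufficient evidence against H0.

-2.430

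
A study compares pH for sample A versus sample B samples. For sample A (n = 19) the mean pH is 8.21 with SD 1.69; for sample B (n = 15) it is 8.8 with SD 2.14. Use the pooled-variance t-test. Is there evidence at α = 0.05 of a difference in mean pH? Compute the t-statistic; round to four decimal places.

Let group 1 = sample A, group 2 = sample B. H0: μ_1 = μ_2; H1: μ_1 ≠ μ_2 (two-sample pooled-variance t-test, two-sided).
s_p² = [(19−1)·1.69² + (15−1)·2.14²]/(19+15−2) = 3.61013
t = (8.21 − 8.8)/√[3.61013·(1/19 + 1/15)] = -0.8990
df = n₁ + n₂ − 2 = 32
Two-sided p-value ≈ 0.3754
Since p ≈ 0.3754 > α = 0.05, fail to reject H0; the data do not provide sufficient evidence against H0.

-0.8990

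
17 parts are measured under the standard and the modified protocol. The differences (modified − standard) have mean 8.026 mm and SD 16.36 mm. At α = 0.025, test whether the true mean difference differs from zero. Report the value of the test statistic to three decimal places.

2.023

H0: μ_d = 0; H1: μ_d ≠ 0 (paired t-test on the differences, two-sided).
t = d̄/(s_d/√n) = 8.026/(16.36/√17) = 2.023
df = n − 1 = 16
Two-sided p-value ≈ 0.0601
Since p ≈ 0.0601 > α = 0.025, fail to reject H0; the data do not provide sufficient evidence against H0.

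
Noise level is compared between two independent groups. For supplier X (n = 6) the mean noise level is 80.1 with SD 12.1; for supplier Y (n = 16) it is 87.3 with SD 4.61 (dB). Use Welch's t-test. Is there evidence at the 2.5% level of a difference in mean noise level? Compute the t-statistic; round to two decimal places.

Let group 1 = supplier X, group 2 = supplier Y. H0: μ_1 = μ_2; H1: μ_1 ≠ μ_2 (Welch's two-sample t-test, two-sided).
t = (x̄_1 − x̄_2)/√(s_1²/n_1 + s_2²/n_2) = (80.1 − 87.3)/√(12.1²/6 + 4.61²/16) = -1.42
Welch–Satterthwaite df ≈ 5.55
Two-sided p-value ≈ 0.2094
Since p ≈ 0.2094 > α = 0.025, fail to reject H0; the evidence is not statistically significant.

-1.42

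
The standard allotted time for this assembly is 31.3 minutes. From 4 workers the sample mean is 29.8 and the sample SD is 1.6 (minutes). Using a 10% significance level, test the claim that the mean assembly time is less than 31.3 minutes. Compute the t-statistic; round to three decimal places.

-1.875

H0: μ = 31.3; H1: μ < 31.3 (one-sample t-test, left-tailed).
t = (x̄ − μ₀)/(s/√n) = (29.8 − 31.3)/(1.6/√4) = -1.875
df = n − 1 = 3
p-value = P(T ≤ -1.875) ≈ 0.079
Since p ≈ 0.079 < α = 0.1, reject H0; the data support H1.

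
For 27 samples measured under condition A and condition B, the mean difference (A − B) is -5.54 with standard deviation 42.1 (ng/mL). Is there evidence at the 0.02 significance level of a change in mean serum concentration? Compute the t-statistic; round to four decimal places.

H0: μ_d = 0; H1: μ_d ≠ 0 (paired t-test on the differences, two-sided).
t = d̄/(s_d/√n) = -5.54/(42.1/√27) = -0.6838
df = n − 1 = 26
Two-sided p-value ≈ 0.5002
Since p ≈ 0.5002 > α = 0.02, fail to reject H0; the data do not provide sufficient evidence against H0.

-0.6838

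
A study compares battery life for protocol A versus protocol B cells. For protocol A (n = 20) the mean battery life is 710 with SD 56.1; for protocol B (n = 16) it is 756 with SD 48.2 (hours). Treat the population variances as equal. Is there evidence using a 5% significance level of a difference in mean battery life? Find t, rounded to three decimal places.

Let group 1 = protocol A, group 2 = protocol B. H0: μ_1 = μ_2; H1: μ_1 ≠ μ_2 (two-sample pooled-variance t-test, two-sided).
s_p² = [(20−1)·56.1² + (16−1)·48.2²]/(20+16−2) = 2783.69
t = (710 − 756)/√[2783.69·(1/20 + 1/16)] = -2.599
df = n₁ + n₂ − 2 = 34
Two-sided p-value ≈ 0.014
Since p ≈ 0.014 < α = 0.05, reject H0; the data support H1.

-2.599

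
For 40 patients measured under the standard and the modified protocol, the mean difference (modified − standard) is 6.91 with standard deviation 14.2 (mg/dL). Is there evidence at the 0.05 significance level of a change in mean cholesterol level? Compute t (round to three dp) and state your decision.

t = 3.078; reject H0

H0: μ_d = 0; H1: μ_d ≠ 0 (paired t-test on the differences, two-sided).
t = d̄/(s_d/√n) = 6.91/(14.2/√40) = 3.078
df = n − 1 = 39
Two-sided p-value ≈ 0.0038
Since p ≈ 0.0038 < α = 0.05, reject H0; the data support H1.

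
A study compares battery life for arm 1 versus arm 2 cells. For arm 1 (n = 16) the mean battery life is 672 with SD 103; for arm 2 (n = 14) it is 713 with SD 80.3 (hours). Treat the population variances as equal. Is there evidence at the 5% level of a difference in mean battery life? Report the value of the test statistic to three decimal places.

Let group 1 = arm 1, group 2 = arm 2. H0: μ_1 = μ_2; H1: μ_1 ≠ μ_2 (two-sample pooled-variance t-test, two-sided).
s_p² = [(16−1)·103² + (14−1)·80.3²]/(16+14−2) = 8677.15
t = (672 − 713)/√[8677.15·(1/16 + 1/14)] = -1.203
df = n₁ + n₂ − 2 = 28
Two-sided p-value ≈ 0.239
Since p ≈ 0.239 > α = 0.05, fail to reject H0; the evidence is not statistically significant.

-1.203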